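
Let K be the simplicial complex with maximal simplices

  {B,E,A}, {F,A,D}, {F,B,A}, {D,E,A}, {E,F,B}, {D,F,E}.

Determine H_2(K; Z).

H_2 = Z.

Fix the vertex order A < B < D < E < F and write every simplex with vertices in increasing order. Then dim K = 2 and the simplices of K are:

  0-simplices (5): A, B, D, E, F
  1-simplices (9): AB, AD, AE, AF, BE, BF, DE, DF, EF
  2-simplices (6): ABE, ABF, ADE, ADF, BEF, DEF

Hence C_0 ≅ Z^5, C_1 ≅ Z^9, C_2 ≅ Z^6.

The boundary map ∂_1: C_1 → C_0 is given by ∂[p,q] = [q] − [p].
The resulting 5×9 matrix has rank 4, and its Smith normal form has invariant factors (1,1,1,1).

The boundary map ∂_2: C_2 → C_1 sends each 2-simplex [p,q,r] to [q,r] − [p,r] + [p,q]. For instance
  ∂ADF = DF − AF + AD,
  ∂DEF = EF − DF + DE.
The resulting 9×6 matrix has rank 5, and its Smith normal form has invariant factors (1,1,1,1,1).

Computing H_k = (kernel of ∂_k) / (image of ∂_{k+1}):

  H_2: rank ker ∂_2 − rank ∂_3 = (6 − 5) − 0 = 1, and there is no ∂_3, so H_2 = Z.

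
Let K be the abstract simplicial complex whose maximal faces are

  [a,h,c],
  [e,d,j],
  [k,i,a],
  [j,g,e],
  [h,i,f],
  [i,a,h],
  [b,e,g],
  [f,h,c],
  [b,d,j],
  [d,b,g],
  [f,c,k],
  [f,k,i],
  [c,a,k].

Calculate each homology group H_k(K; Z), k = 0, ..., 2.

H_0 = Z^2,  H_1 = Z,  H_2 = Z.

Order the vertices as a < b < c < d < e < f < g < h < i < j < k. Listing each simplex with vertices in this order, K has dimension 2 with simplices:

  0-simplices (11): a, b, c, d, e, f, g, h, i, j, k
  1-simplices (22): ac, ah, ai, ak, bd, be, bg, bj, cf, ch, ck, de, dg, dj, eg, ej, fh, fi, fk, gj, hi, ik
  2-simplices (13): ach, ack, ahi, aik, bdg, bdj, beg, cfh, cfk, dej, egj, fhi, fik

giving chain groups C_0 ≅ Z^11, C_1 ≅ Z^22, C_2 ≅ Z^13.

∂_1: C_1 → C_0 sends each edge [p,q] (with p < q) to q − p.
This gives a 11×22 integer matrix of rank 9; reducing to Smith normal form yields diagonal entries (1,1,1,1,1,1,1,1,1).

The boundary map ∂_2: C_2 → C_1 maps a triangle to the signed sum of its edges. For instance
  ∂fik = ik − fk + fi,
  ∂cfh = fh − ch + cf.
The 22×13 boundary matrix has rank 12 and Smith normal form diag(1,1,1,1,1,1,1,1,1,1,1,1).

Reading off H_k = ker ∂_k / im ∂_{k+1}:

  H_0: rank C_0 − rank ∂_1 = 11 − 9 = 2, and the invariant factors of ∂_1 are all 1, so H_0 ≅ Z^2.
  H_1: rank ker ∂_1 − rank ∂_2 = (22 − 9) − 12 = 1, and the invariant factors of ∂_2 are all 1, so H_1 ≅ Z.
  H_2: rank ker ∂_2 − rank ∂_3 = (13 − 12) − 0 = 1, and there is no ∂_3, so H_2 ≅ Z.

As a check, the Euler characteristic is 11 − 22 + 13 = 2, which agrees with 2 − 1 + 1 = 2.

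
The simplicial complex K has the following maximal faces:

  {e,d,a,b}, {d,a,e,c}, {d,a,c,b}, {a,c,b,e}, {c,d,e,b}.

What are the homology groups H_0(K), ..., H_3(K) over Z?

Fix the vertex order a < b < c < d < e and write every simplex with vertices in increasing order. Then dim K = 3 and the simplices of K are:

  0-simplices (5): a, b, c, d, e
  1-simplices (10): ab, ac, ad, ae, bc, bd, be, cd, ce, de
  2-simplices (10): abc, abd, abe, acd, ace, ade, bcd, bce, bde, cde
  3-simplices (5): abcd, abce, abde, acde, bcde

Hence C_0 ≅ Z^5, C_1 ≅ Z^10, C_2 ≅ Z^10, C_3 ≅ Z^5.

The boundary map ∂_1: C_1 → C_0 is given by ∂[p,q] = [q] − [p].
This gives a 5×10 integer matrix of rank 4; reducing to Smith normal form yields diagonal entries (1,1,1,1).

The boundary map ∂_2: C_2 → C_1 maps a triangle to the signed sum of its edges. For instance
  ∂bce = ce − be + bc,
  ∂bcd = cd − bd + bc.
This gives a 10×10 integer matrix of rank 6; reducing to Smith normal form yields diagonal entries (1,1,1,1,1,1).

Boundary ∂_3: C_3 → C_2 sends each 3-simplex σ to the alternating sum Σ_i (−1)^i (σ with its i-th vertex removed). For instance
  ∂abce = bce − ace + abe − abc,
  ∂abcd = bcd − acd + abd − abc.
This gives a 10×5 integer matrix of rank 4; reducing to Smith normal form yields diagonal entries (1,1,1,1).

Computing H_k = (kernel of ∂_k) / (image of ∂_{k+1}):

  H_0: rank C_0 − rank ∂_1 = 5 − 4 = 1, and the invariant factors of ∂_1 are all 1, so H_0 = Z.
  H_1: rank ker ∂_1 − rank ∂_2 = (10 − 4) − 6 = 0, and the invariant factors of ∂_2 are all 1, so H_1 = 0.
  H_2: rank ker ∂_2 − rank ∂_3 = (10 − 6) − 4 = 0, and the invariant factors of ∂_3 are all 1, so H_2 = 0.
  H_3: rank ker ∂_3 − rank ∂_4 = (5 − 4) − 0 = 1, and there is no ∂_4, so H_3 = Z.

As a check, the Euler characteristic is 5 − 10 + 10 − 5 = 0, which agrees with 1 − 0 + 0 − 1 = 0.

H_0 = Z,  H_1 = 0,  H_2 = 0,  H_3 = Z.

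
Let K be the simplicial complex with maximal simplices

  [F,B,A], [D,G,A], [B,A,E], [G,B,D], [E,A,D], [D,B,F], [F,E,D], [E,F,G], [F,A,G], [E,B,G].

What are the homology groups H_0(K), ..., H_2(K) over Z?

Order the vertices as A < B < D < E < F < G. Listing each simplex with vertices in this order, K has dimension 2 with simplices:

  0-simplices (6): A, B, D, E, F, G
  1-simplices (15): AB, AD, AE, AF, AG, BD, BE, BF, BG, DE, DF, DG, EF, EG, FG
  2-simplices (10): ABE, ABF, ADE, ADG, AFG, BDF, BDG, BEG, DEF, EFG

giving chain groups C_0 ≅ Z^6, C_1 ≅ Z^15, C_2 ≅ Z^10.

The boundary map ∂_1: C_1 → C_0 is given by ∂[p,q] = [q] − [p]. For instance
  ∂BG = G − B.
As a 6×15 matrix over Z this has rank 5, with invariant factors (1,1,1,1,1).

The boundary map ∂_2: C_2 → C_1 acts by ∂[p,q,r] = [q,r] − [p,r] + [p,q]. For instance
  ∂BDG = DG − BG + BD,
  ∂AFG = FG − AG + AF.
This gives a 15×10 integer matrix of rank 10; reducing to Smith normal form yields diagonal entries (1,1,1,1,1,1,1,1,1,2).

Now H_k = ker ∂_k / im ∂_{k+1}, so:

  H_0: rank C_0 − rank ∂_1 = 6 − 5 = 1, and the invariant factors of ∂_1 are all 1, so H_0 = Z.
  H_1: rank ker ∂_1 − rank ∂_2 = (15 − 5) − 10 = 0, and ∂_2 has invariant factor 2 > 1, so H_1 = Z/2Z.
  H_2: rank ker ∂_2 − rank ∂_3 = (10 − 10) − 0 = 0, and there is no ∂_3, so H_2 = 0.

As a check, the Euler characteristic is 6 − 15 + 10 = 1, which agrees with 1 − 0 + 0 = 1.
(K is a triangulation of the real projective plane RP^2.)

H_0 ≅ Z,  H_1 ≅ Z/2Z,  H_2 = 0.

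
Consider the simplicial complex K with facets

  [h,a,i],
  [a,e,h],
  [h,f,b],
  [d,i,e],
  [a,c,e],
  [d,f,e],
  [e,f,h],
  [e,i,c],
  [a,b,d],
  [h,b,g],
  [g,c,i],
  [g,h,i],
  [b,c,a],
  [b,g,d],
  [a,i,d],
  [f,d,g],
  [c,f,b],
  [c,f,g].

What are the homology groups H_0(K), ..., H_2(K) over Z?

K has 9 vertices, 27 edges, 18 triangles.
rank ∂_0 = 0, rank ∂_1 = 8 ⇒ b_0 = 9 − 0 − 8 = 1; all invariant factors of ∂_1 are 1 so no torsion. So H_0 = Z.
rank ∂_1 = 8, rank ∂_2 = 18 ⇒ b_1 = 27 − 8 − 18 = 1; ∂_2 has invariant factor(s) [2] giving torsion. So H_1 = Z ⊕ Z_2.
rank ∂_2 = 18, rank ∂_3 = 0 ⇒ b_2 = 18 − 18 − 0 = 0. So H_2 = 0.

H_0 ≅ Z,  H_1 ≅ Z ⊕ Z_2,  H_2 = 0.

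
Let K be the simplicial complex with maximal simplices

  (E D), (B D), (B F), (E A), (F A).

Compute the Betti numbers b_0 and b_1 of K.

We work with the vertex ordering A < B < D < E < F. The simplices of K, each written with vertices in increasing order, are:

  0-simplices (5): A, B, D, E, F
  1-simplices (5): AE, AF, BD, BF, DE

giving chain groups C_0 ≅ Z^5, C_1 ≅ Z^5.

∂_1: C_1 → C_0 sends each edge [p,q] (with p < q) to q − p. For instance
  ∂BF = F − B.
This gives a 5×5 integer matrix of rank 4; reducing to Smith normal form yields diagonal entries (1,1,1,1).

From H_k ≅ ker(∂_k) / im(∂_{k+1}) we obtain:

  H_0: rank C_0 − rank ∂_1 = 5 − 4 = 1, and the invariant factors of ∂_1 are all 1, so H_0 = Z.
  H_1: rank ker ∂_1 − rank ∂_2 = (5 − 4) − 0 = 1, and there is no ∂_2, so H_1 = Z.

(K is a triangulation of the circle S^1.)

Hence the Betti numbers are b_0 = 1, b_1 = 1.

b_0 = 1, b_1 = 1.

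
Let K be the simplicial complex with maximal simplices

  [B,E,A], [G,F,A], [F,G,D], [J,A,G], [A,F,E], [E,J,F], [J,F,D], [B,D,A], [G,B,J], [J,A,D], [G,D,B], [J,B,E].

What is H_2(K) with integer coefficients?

H_2 = 0.

We work with the vertex ordering A < B < D < E < F < G < J. The simplices of K, each written with vertices in increasing order, are:

  0-simplices (7): A, B, D, E, F, G, J
  1-simplices (18): AB, AD, AE, AF, AG, AJ, BD, BE, BG, BJ, DF, DG, DJ, EF, EJ, FG, FJ, GJ
  2-simplices (12): ABD, ABE, ADJ, AEF, AFG, AGJ, BDG, BEJ, BGJ, DFG, DFJ, EFJ

so the chain groups are C_0 ≅ Z^7, C_1 ≅ Z^18, C_2 ≅ Z^12.

The boundary map ∂_1: C_1 → C_0 maps an edge to its endpoints' difference, ∂[p,q] = q − p. For instance
  ∂AG = G − A.
As a 7×18 matrix over Z this has rank 6, with invariant factors (1,1,1,1,1,1).

Boundary ∂_2: C_2 → C_1 maps a triangle to the signed sum of its edges. For instance
  ∂ADJ = DJ − AJ + AD,
  ∂DFJ = FJ − DJ + DF.
This gives a 18×12 integer matrix of rank 12; reducing to Smith normal form yields diagonal entries (1,1,1,1,1,1,1,1,1,1,1,2).

Computing H_k = (kernel of ∂_k) / (image of ∂_{k+1}):

  H_2: rank ker ∂_2 − rank ∂_3 = (12 − 12) − 0 = 0, and there is no ∂_3, so H_2 = 0.

(K is a triangulation of the real projective plane RP^2.)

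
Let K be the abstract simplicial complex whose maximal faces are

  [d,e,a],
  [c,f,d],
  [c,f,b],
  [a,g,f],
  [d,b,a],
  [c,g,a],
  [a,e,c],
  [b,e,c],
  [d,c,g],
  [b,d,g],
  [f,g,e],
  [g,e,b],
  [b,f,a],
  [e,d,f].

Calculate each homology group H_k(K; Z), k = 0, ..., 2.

H_0 ≅ Z,  H_1 ≅ Z^2,  H_2 ≅ Z.

K has 7 vertices, 21 edges, 14 triangles.
rank ∂_0 = 0, rank ∂_1 = 6 ⇒ b_0 = 7 − 0 − 6 = 1; all invariant factors of ∂_1 are 1 so no torsion. So H_0 ≅ Z.
rank ∂_1 = 6, rank ∂_2 = 13 ⇒ b_1 = 21 − 6 − 13 = 2; all invariant factors of ∂_2 are 1 so no torsion. So H_1 ≅ Z^2.
rank ∂_2 = 13, rank ∂_3 = 0 ⇒ b_2 = 14 − 13 − 0 = 1. So H_2 ≅ Z.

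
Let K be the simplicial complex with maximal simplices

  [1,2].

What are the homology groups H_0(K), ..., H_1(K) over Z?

We work with the vertex ordering 1 < 2. The simplices of K, each written with vertices in increasing order, are:

  0-simplices (2): [1], [2]
  1-simplices (1): [1,2]

Hence C_0 ≅ Z^2, C_1 ≅ Z^1.

Boundary ∂_1: C_1 → C_0 is given by ∂[p,q] = [q] − [p]. For instance
  ∂[1,2] = [2] − [1].
The resulting 2×1 matrix has rank 1, and its Smith normal form has invariant factors (1).

Reading off H_k = ker ∂_k / im ∂_{k+1}:

  H_0: rank C_0 − rank ∂_1 = 2 − 1 = 1, and the invariant factors of ∂_1 are all 1, so H_0 = Z.
  H_1: rank ker ∂_1 − rank ∂_2 = (1 − 1) − 0 = 0, and there is no ∂_2, so H_1 = 0.

As a check, the Euler characteristic is 2 − 1 = 1, which agrees with 1 − 0 = 1.
(K is a triangulation of the 1-simplex.)

H_0 ≅ Z,  H_1 = 0.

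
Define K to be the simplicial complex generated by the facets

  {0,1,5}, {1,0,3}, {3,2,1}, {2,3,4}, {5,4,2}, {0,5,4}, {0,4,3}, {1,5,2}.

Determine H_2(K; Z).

Fix the vertex order 0 < 1 < 2 < 3 < 4 < 5 and write every simplex with vertices in increasing order. Then dim K = 2 and the simplices of K are:

  0-simplices (6): [0], [1], [2], [3], [4], [5]
  1-simplices (12): [0,1], [0,3], [0,4], [0,5], [1,2], [1,3], [1,5], [2,3], [2,4], [2,5], [3,4], [4,5]
  2-simplices (8): [0,1,3], [0,1,5], [0,3,4], [0,4,5], [1,2,3], [1,2,5], [2,3,4], [2,4,5]

so the chain groups are C_0 ≅ Z^6, C_1 ≅ Z^12, C_2 ≅ Z^8.

The boundary map ∂_1: C_1 → C_0 maps an edge to its endpoints' difference, ∂[p,q] = q − p. For instance
  ∂[2,3] = [3] − [2].
The resulting 6×12 matrix has rank 5, and its Smith normal form has invariant factors (1,1,1,1,1).

∂_2: C_2 → C_1 maps a triangle to the signed sum of its edges. For instance
  ∂[0,3,4] = [3,4] − [0,4] + [0,3],
  ∂[1,2,3] = [2,3] − [1,3] + [1,2].
The resulting 12×8 matrix has rank 7, and its Smith normal form has invariant factors (1,1,1,1,1,1,1).

Computing H_k = (kernel of ∂_k) / (image of ∂_{k+1}):

  H_2: rank ker ∂_2 − rank ∂_3 = (8 − 7) − 0 = 1, and there is no ∂_3, so H_2 = Z.

H_2 = Z.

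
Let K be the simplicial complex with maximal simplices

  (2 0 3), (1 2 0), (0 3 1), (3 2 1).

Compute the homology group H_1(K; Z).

H_1 ≅ 0.

We work with the vertex ordering 0 < 1 < 2 < 3. The simplices of K, each written with vertices in increasing order, are:

  0-simplices (4): [0], [1], [2], [3]
  1-simplices (6): [0,1], [0,2], [0,3], [1,2], [1,3], [2,3]
  2-simplices (4): [0,1,2], [0,1,3], [0,2,3], [1,2,3]

giving chain groups C_0 ≅ Z^4, C_1 ≅ Z^6, C_2 ≅ Z^4.

Boundary ∂_1: C_1 → C_0 maps an edge to its endpoints' difference, ∂[p,q] = q − p.
This gives a 4×6 integer matrix of rank 3; reducing to Smith normal form yields diagonal entries (1,1,1).

Boundary ∂_2: C_2 → C_1 sends each 2-simplex [p,q,r] to [q,r] − [p,r] + [p,q]. For instance
  ∂[0,2,3] = [2,3] − [0,3] + [0,2],
  ∂[1,2,3] = [2,3] − [1,3] + [1,2].
The 6×4 boundary matrix has rank 3 and Smith normal form diag(1,1,1).

From H_k ≅ ker(∂_k) / im(∂_{k+1}) we obtain:

  H_1: rank ker ∂_1 − rank ∂_2 = (6 − 3) − 3 = 0, and the invariant factors of ∂_2 are all 1, so H_1 ≅ 0.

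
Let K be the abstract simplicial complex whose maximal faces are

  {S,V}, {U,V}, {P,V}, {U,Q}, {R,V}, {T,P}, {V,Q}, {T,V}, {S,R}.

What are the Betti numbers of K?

b_0 = 1, b_1 = 3.

Take the total order P < Q < R < S < T < U < V on the vertex set. Then K (dimension 1) consists of the simplices:

  0-simplices (7): P, Q, R, S, T, U, V
  1-simplices (9): PT, PV, QU, QV, RS, RV, SV, TV, UV

Hence C_0 ≅ Z^7, C_1 ≅ Z^9.

∂_1: C_1 → C_0 sends each edge [p,q] (with p < q) to q − p. For instance
  ∂TV = V − T.
This gives a 7×9 integer matrix of rank 6; reducing to Smith normal form yields diagonal entries (1,1,1,1,1,1).

From H_k ≅ ker(∂_k) / im(∂_{k+1}) we obtain:

  H_0: rank C_0 − rank ∂_1 = 7 − 6 = 1, and the invariant factors of ∂_1 are all 1, so H_0 = Z.
  H_1: rank ker ∂_1 − rank ∂_2 = (9 − 6) − 0 = 3, and there is no ∂_2, so H_1 = Z^3.

As a check, the Euler characteristic is 7 − 9 = -2, which agrees with 1 − 3 = -2.

Hence the Betti numbers are b_0 = 1, b_1 = 3.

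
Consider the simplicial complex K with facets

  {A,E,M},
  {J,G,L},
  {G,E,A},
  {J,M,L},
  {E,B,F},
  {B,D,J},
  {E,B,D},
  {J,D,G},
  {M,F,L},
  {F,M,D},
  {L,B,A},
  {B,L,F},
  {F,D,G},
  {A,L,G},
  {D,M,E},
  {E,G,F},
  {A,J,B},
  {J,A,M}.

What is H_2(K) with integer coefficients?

Order the vertices as A < B < D < E < F < G < J < L < M. Listing each simplex with vertices in this order, K has dimension 2 with simplices:

  0-simplices (9): A, B, D, E, F, G, J, L, M
  1-simplices (27): AB, AE, AG, AJ, AL, AM, BD, BE, BF, BJ, BL, DE, DF, DG, DJ, DM, EF, EG, EM, FG, FL, FM, GJ, GL, JL, JM, LM
  2-simplices (18): ABJ, ABL, AEG, AEM, AGL, AJM, BDE, BDJ, BEF, BFL, DEM, DFG, DFM, DGJ, EFG, FLM, GJL, JLM

Hence C_0 ≅ Z^9, C_1 ≅ Z^27, C_2 ≅ Z^18.

Boundary ∂_1: C_1 → C_0 maps an edge to its endpoints' difference, ∂[p,q] = q − p.
As a 9×27 matrix over Z this has rank 8, with invariant factors (1,1,1,1,1,1,1,1).

The boundary map ∂_2: C_2 → C_1 acts by ∂[p,q,r] = [q,r] − [p,r] + [p,q]. For instance
  ∂DGJ = GJ − DJ + DG,
  ∂AEM = EM − AM + AE.
As a 27×18 matrix over Z this has rank 18, with invariant factors (1,1,1,1,1,1,1,1,1,1,1,1,1,1,1,1,1,2).

From H_k ≅ ker(∂_k) / im(∂_{k+1}) we obtain:

  H_2: rank ker ∂_2 − rank ∂_3 = (18 − 18) − 0 = 0, and there is no ∂_3, so H_2 ≅ 0.

H_2 ≅ 0.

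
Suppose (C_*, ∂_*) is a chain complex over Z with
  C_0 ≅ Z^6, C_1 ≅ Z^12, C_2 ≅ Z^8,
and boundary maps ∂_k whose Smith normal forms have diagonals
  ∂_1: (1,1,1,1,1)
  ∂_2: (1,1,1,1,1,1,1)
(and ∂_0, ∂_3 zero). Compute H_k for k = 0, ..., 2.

H_0 ≅ Z,  H_1 = 0,  H_2 ≅ Z.

H_0: b_0 = 6 − 0 − 5 = 1; torsion from ∂_1 factors > 1: none. So H_0 ≅ Z.
H_1: b_1 = 12 − 5 − 7 = 0; torsion from ∂_2 factors > 1: none. So H_1 ≅ 0.
H_2: b_2 = 8 − 7 − 0 = 1; torsion from ∂_3 factors > 1: none. So H_2 ≅ Z.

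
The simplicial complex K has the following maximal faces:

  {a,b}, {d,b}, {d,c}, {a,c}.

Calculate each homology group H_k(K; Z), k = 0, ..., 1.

We work with the vertex ordering a < b < c < d. The simplices of K, each written with vertices in increasing order, are:

  0-simplices (4): a, b, c, d
  1-simplices (4): ab, ac, bd, cd

so the chain groups are C_0 ≅ Z^4, C_1 ≅ Z^4.

∂_1: C_1 → C_0 is given by ∂[p,q] = [q] − [p]. For instance
  ∂ab = b − a.
This gives a 4×4 integer matrix of rank 3; reducing to Smith normal form yields diagonal entries (1,1,1).

Computing H_k = (kernel of ∂_k) / (image of ∂_{k+1}):

  H_0: rank C_0 − rank ∂_1 = 4 − 3 = 1, and the invariant factors of ∂_1 are all 1, so H_0 ≅ Z.
  H_1: rank ker ∂_1 − rank ∂_2 = (4 − 3) − 0 = 1, and there is no ∂_2, so H_1 ≅ Z.

H_0 = Z,  H_1 = Z.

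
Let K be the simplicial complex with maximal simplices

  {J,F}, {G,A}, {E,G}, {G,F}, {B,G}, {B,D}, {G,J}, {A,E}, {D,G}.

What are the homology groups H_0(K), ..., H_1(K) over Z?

H_0 ≅ Z,  H_1 ≅ Z^3.

Take the total order A < B < D < E < F < G < J on the vertex set. Then K (dimension 1) consists of the simplices:

  0-simplices (7): A, B, D, E, F, G, J
  1-simplices (9): AE, AG, BD, BG, DG, EG, FG, FJ, GJ

so the chain groups are C_0 ≅ Z^7, C_1 ≅ Z^9.

The boundary map ∂_1: C_1 → C_0 is given by ∂[p,q] = [q] − [p].
The 7×9 boundary matrix has rank 6 and Smith normal form diag(1,1,1,1,1,1).

Now H_k = ker ∂_k / im ∂_{k+1}, so:

  H_0: rank C_0 − rank ∂_1 = 7 − 6 = 1, and the invariant factors of ∂_1 are all 1, so H_0 = Z.
  H_1: rank ker ∂_1 − rank ∂_2 = (9 − 6) − 0 = 3, and there is no ∂_2, so H_1 = Z^3.

As a check, the Euler characteristic is 7 − 9 = -2, which agrees with 1 − 3 = -2.
(K is a triangulation of a wedge of 3 circles.)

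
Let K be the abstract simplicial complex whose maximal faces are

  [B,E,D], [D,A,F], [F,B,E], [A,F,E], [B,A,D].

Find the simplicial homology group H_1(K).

K has 5 vertices, 10 edges, 5 triangles.
rank ∂_1 = 4, rank ∂_2 = 5 ⇒ b_1 = 10 − 4 − 5 = 1; all invariant factors of ∂_2 are 1 so no torsion. So H_1 ≅ Z.

H_1 ≅ Z.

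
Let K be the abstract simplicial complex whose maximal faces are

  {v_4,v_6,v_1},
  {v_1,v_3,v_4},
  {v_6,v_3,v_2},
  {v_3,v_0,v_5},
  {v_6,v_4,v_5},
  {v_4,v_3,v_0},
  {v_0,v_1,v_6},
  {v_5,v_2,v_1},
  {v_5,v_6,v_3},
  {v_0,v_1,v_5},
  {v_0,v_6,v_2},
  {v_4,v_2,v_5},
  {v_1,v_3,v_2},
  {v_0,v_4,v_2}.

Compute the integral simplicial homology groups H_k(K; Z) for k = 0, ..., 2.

Fix the vertex order v_0 < v_1 < v_2 < v_3 < v_4 < v_5 < v_6 and write every simplex with vertices in increasing order. Then dim K = 2 and the simplices of K are:

  0-simplices (7): [v_0], [v_1], [v_2], [v_3], [v_4], [v_5], [v_6]
  1-simplices (21): (21 of them)
  2-simplices (14): (14 of them)

Hence C_0 ≅ Z^7, C_1 ≅ Z^21, C_2 ≅ Z^14.

∂_1: C_1 → C_0 sends each edge [p,q] (with p < q) to q − p. For instance
  ∂[v_1,v_5] = [v_5] − [v_1].
This gives a 7×21 integer matrix of rank 6; reducing to Smith normal form yields diagonal entries (1,1,1,1,1,1).

∂_2: C_2 → C_1 maps a triangle to the signed sum of its edges. For instance
  ∂[v_2,v_3,v_6] = [v_3,v_6] − [v_2,v_6] + [v_2,v_3],
  ∂[v_0,v_3,v_5] = [v_3,v_5] − [v_0,v_5] + [v_0,v_3].
The 21×14 boundary matrix has rank 13 and Smith normal form diag(1,1,1,1,1,1,1,1,1,1,1,1,1).

Reading off H_k = ker ∂_k / im ∂_{k+1}:

  H_0: rank C_0 − rank ∂_1 = 7 − 6 = 1, and the invariant factors of ∂_1 are all 1, so H_0 ≅ Z.
  H_1: rank ker ∂_1 − rank ∂_2 = (21 − 6) − 13 = 2, and the invariant factors of ∂_2 are all 1, so H_1 ≅ Z^2.
  H_2: rank ker ∂_2 − rank ∂_3 = (14 − 13) − 0 = 1, and there is no ∂_3, so H_2 ≅ Z.

As a check, the Euler characteristic is 7 − 21 + 14 = 0, which agrees with 1 − 2 + 1 = 0.

H_0 ≅ Z,  H_1 ≅ Z^2,  H_2 ≅ Z.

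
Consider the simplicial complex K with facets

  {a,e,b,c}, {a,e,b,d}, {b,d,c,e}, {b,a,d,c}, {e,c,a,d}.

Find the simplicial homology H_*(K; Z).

K has 5 vertices, 10 edges, 10 triangles, 5 3-simplices.
rank ∂_0 = 0, rank ∂_1 = 4 ⇒ b_0 = 5 − 0 − 4 = 1; all invariant factors of ∂_1 are 1 so no torsion. So H_0 = Z.
rank ∂_1 = 4, rank ∂_2 = 6 ⇒ b_1 = 10 − 4 − 6 = 0; all invariant factors of ∂_2 are 1 so no torsion. So H_1 = 0.
rank ∂_2 = 6, rank ∂_3 = 4 ⇒ b_2 = 10 − 6 − 4 = 0; all invariant factors of ∂_3 are 1 so no torsion. So H_2 = 0.
rank ∂_3 = 4, rank ∂_4 = 0 ⇒ b_3 = 5 − 4 − 0 = 1. So H_3 = Z.

H_0 = Z,  H_1 = 0,  H_2 = 0,  H_3 = Z.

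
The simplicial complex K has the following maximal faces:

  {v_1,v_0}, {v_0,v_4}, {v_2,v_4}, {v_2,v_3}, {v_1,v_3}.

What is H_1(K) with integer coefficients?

Take the total order v_0 < v_1 < v_2 < v_3 < v_4 on the vertex set. Then K (dimension 1) consists of the simplices:

  0-simplices (5): [v_0], [v_1], [v_2], [v_3], [v_4]
  1-simplices (5): [v_0,v_1], [v_0,v_4], [v_1,v_3], [v_2,v_3], [v_2,v_4]

giving chain groups C_0 ≅ Z^5, C_1 ≅ Z^5.

∂_1: C_1 → C_0 is given by ∂[p,q] = [q] − [p].
This gives a 5×5 integer matrix of rank 4; reducing to Smith normal form yields diagonal entries (1,1,1,1).

Computing H_k = (kernel of ∂_k) / (image of ∂_{k+1}):

  H_1: rank ker ∂_1 − rank ∂_2 = (5 − 4) − 0 = 1, and there is no ∂_2, so H_1 = Z.

H_1 ≅ Z.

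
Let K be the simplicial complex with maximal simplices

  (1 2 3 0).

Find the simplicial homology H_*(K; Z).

Order the vertices as 0 < 1 < 2 < 3. Listing each simplex with vertices in this order, K has dimension 3 with simplices:

  0-simplices (4): [0], [1], [2], [3]
  1-simplices (6): [0,1], [0,2], [0,3], [1,2], [1,3], [2,3]
  2-simplices (4): [0,1,2], [0,1,3], [0,2,3], [1,2,3]
  3-simplices (1): [0,1,2,3]

giving chain groups C_0 ≅ Z^4, C_1 ≅ Z^6, C_2 ≅ Z^4, C_3 ≅ Z^1.

Boundary ∂_1: C_1 → C_0 is given by ∂[p,q] = [q] − [p]. For instance
  ∂[2,3] = [3] − [2].
The resulting 4×6 matrix has rank 3, and its Smith normal form has invariant factors (1,1,1).

Boundary ∂_2: C_2 → C_1 acts by ∂[p,q,r] = [q,r] − [p,r] + [p,q]. For instance
  ∂[0,1,2] = [1,2] − [0,2] + [0,1],
  ∂[0,2,3] = [2,3] − [0,3] + [0,2].
This gives a 6×4 integer matrix of rank 3; reducing to Smith normal form yields diagonal entries (1,1,1).

∂_3: C_3 → C_2 sends each 3-simplex σ to the alternating sum Σ_i (−1)^i (σ with its i-th vertex removed). For instance
  ∂[0,1,2,3] = [1,2,3] − [0,2,3] + [0,1,3] − [0,1,2].
As a 4×1 matrix over Z this has rank 1, with invariant factors (1).

Computing H_k = (kernel of ∂_k) / (image of ∂_{k+1}):

  H_0: rank C_0 − rank ∂_1 = 4 − 3 = 1, and the invariant factors of ∂_1 are all 1, so H_0 = Z.
  H_1: rank ker ∂_1 − rank ∂_2 = (6 − 3) − 3 = 0, and the invariant factors of ∂_2 are all 1, so H_1 = 0.
  H_2: rank ker ∂_2 − rank ∂_3 = (4 − 3) − 1 = 0, and the invariant factors of ∂_3 are all 1, so H_2 = 0.
  H_3: rank ker ∂_3 − rank ∂_4 = (1 − 1) − 0 = 0, and there is no ∂_4, so H_3 = 0.

As a check, the Euler characteristic is 4 − 6 + 4 − 1 = 1, which agrees with 1 − 0 + 0 − 0 = 1.

H_0 ≅ Z,  H_1 = 0,  H_2 = 0,  H_3 = 0.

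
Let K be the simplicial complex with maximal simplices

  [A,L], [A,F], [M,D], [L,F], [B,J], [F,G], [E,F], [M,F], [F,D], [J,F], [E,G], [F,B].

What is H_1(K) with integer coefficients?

H_1 ≅ Z^4.

Fix the vertex order A < B < D < E < F < G < J < L < M and write every simplex with vertices in increasing order. Then dim K = 1 and the simplices of K are:

  0-simplices (9): A, B, D, E, F, G, J, L, M
  1-simplices (12): AF, AL, BF, BJ, DF, DM, EF, EG, FG, FJ, FL, FM

so the chain groups are C_0 ≅ Z^9, C_1 ≅ Z^12.

∂_1: C_1 → C_0 maps an edge to its endpoints' difference, ∂[p,q] = q − p. For instance
  ∂DF = F − D.
The resulting 9×12 matrix has rank 8, and its Smith normal form has invariant factors (1,1,1,1,1,1,1,1).

Reading off H_k = ker ∂_k / im ∂_{k+1}:

  H_1: rank ker ∂_1 − rank ∂_2 = (12 − 8) − 0 = 4, and there is no ∂_2, so H_1 ≅ Z^4.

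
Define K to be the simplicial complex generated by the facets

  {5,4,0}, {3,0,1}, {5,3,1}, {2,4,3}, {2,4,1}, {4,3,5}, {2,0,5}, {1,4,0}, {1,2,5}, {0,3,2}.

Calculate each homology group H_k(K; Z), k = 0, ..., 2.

H_0 ≅ Z,  H_1 ≅ Z/2Z,  H_2 = 0.

Order the vertices as 0 < 1 < 2 < 3 < 4 < 5. Listing each simplex with vertices in this order, K has dimension 2 with simplices:

  0-simplices (6): [0], [1], [2], [3], [4], [5]
  1-simplices (15): [0,1], [0,2], [0,3], [0,4], [0,5], [1,2], [1,3], [1,4], [1,5], [2,3], [2,4], [2,5], [3,4], [3,5], [4,5]
  2-simplices (10): [0,1,3], [0,1,4], [0,2,3], [0,2,5], [0,4,5], [1,2,4], [1,2,5], [1,3,5], [2,3,4], [3,4,5]

Hence C_0 ≅ Z^6, C_1 ≅ Z^15, C_2 ≅ Z^10.

∂_1: C_1 → C_0 is given by ∂[p,q] = [q] − [p]. For instance
  ∂[2,3] = [3] − [2].
The 6×15 boundary matrix has rank 5 and Smith normal form diag(1,1,1,1,1).

The boundary map ∂_2: C_2 → C_1 maps a triangle to the signed sum of its edges. For instance
  ∂[3,4,5] = [4,5] − [3,5] + [3,4],
  ∂[0,4,5] = [4,5] − [0,5] + [0,4].
The resulting 15×10 matrix has rank 10, and its Smith normal form has invariant factors (1,1,1,1,1,1,1,1,1,2).

Now H_k = ker ∂_k / im ∂_{k+1}, so:

  H_0: rank C_0 − rank ∂_1 = 6 − 5 = 1, and the invariant factors of ∂_1 are all 1, so H_0 = Z.
  H_1: rank ker ∂_1 − rank ∂_2 = (15 − 5) − 10 = 0, and ∂_2 has invariant factor 2 > 1, so H_1 = Z/2Z.
  H_2: rank ker ∂_2 − rank ∂_3 = (10 − 10) − 0 = 0, and there is no ∂_3, so H_2 = 0.

As a check, the Euler characteristic is 6 − 15 + 10 = 1, which agrees with 1 − 0 + 0 = 1.
(K is a triangulation of the real projective plane RP^2.)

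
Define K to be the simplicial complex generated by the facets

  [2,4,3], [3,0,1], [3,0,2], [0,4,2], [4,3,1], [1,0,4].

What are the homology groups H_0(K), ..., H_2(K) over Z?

H_0 ≅ Z,  H_1 = 0,  H_2 ≅ Z.

Fix the vertex order 0 < 1 < 2 < 3 < 4 and write every simplex with vertices in increasing order. Then dim K = 2 and the simplices of K are:

  0-simplices (5): [0], [1], [2], [3], [4]
  1-simplices (9): [0,1], [0,2], [0,3], [0,4], [1,3], [1,4], [2,3], [2,4], [3,4]
  2-simplices (6): [0,1,3], [0,1,4], [0,2,3], [0,2,4], [1,3,4], [2,3,4]

Hence C_0 ≅ Z^5, C_1 ≅ Z^9, C_2 ≅ Z^6.

The boundary map ∂_1: C_1 → C_0 is given by ∂[p,q] = [q] − [p]. For instance
  ∂[2,4] = [4] − [2].
The resulting 5×9 matrix has rank 4, and its Smith normal form has invariant factors (1,1,1,1).

∂_2: C_2 → C_1 acts by ∂[p,q,r] = [q,r] − [p,r] + [p,q]. For instance
  ∂[0,1,3] = [1,3] − [0,3] + [0,1],
  ∂[0,2,4] = [2,4] − [0,4] + [0,2].
As a 9×6 matrix over Z this has rank 5, with invariant factors (1,1,1,1,1).

From H_k ≅ ker(∂_k) / im(∂_{k+1}) we obtain:

  H_0: rank C_0 − rank ∂_1 = 5 − 4 = 1, and the invariant factors of ∂_1 are all 1, so H_0 ≅ Z.
  H_1: rank ker ∂_1 − rank ∂_2 = (9 − 4) − 5 = 0, and the invariant factors of ∂_2 are all 1, so H_1 ≅ 0.
  H_2: rank ker ∂_2 − rank ∂_3 = (6 − 5) − 0 = 1, and there is no ∂_3, so H_2 ≅ Z.

As a check, the Euler characteristic is 5 − 9 + 6 = 2, which agrees with 1 − 0 + 1 = 2.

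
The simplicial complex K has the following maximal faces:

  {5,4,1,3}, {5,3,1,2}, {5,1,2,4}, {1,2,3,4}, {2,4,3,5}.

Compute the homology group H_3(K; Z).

H_3 ≅ Z.

Take the total order 1 < 2 < 3 < 4 < 5 on the vertex set. Then K (dimension 3) consists of the simplices:

  0-simplices (5): [1], [2], [3], [4], [5]
  1-simplices (10): [1,2], [1,3], [1,4], [1,5], [2,3], [2,4], [2,5], [3,4], [3,5], [4,5]
  2-simplices (10): [1,2,3], [1,2,4], [1,2,5], [1,3,4], [1,3,5], [1,4,5], [2,3,4], [2,3,5], [2,4,5], [3,4,5]
  3-simplices (5): [1,2,3,4], [1,2,3,5], [1,2,4,5], [1,3,4,5], [2,3,4,5]

so the chain groups are C_0 ≅ Z^5, C_1 ≅ Z^10, C_2 ≅ Z^10, C_3 ≅ Z^5.

Boundary ∂_1: C_1 → C_0 maps an edge to its endpoints' difference, ∂[p,q] = q − p. For instance
  ∂[2,4] = [4] − [2].
This gives a 5×10 integer matrix of rank 4; reducing to Smith normal form yields diagonal entries (1,1,1,1).

Boundary ∂_2: C_2 → C_1 acts by ∂[p,q,r] = [q,r] − [p,r] + [p,q]. For instance
  ∂[1,2,4] = [2,4] − [1,4] + [1,2],
  ∂[1,2,5] = [2,5] − [1,5] + [1,2].
This gives a 10×10 integer matrix of rank 6; reducing to Smith normal form yields diagonal entries (1,1,1,1,1,1).

The boundary map ∂_3: C_3 → C_2 sends each 3-simplex σ to the alternating sum Σ_i (−1)^i (σ with its i-th vertex removed). For instance
  ∂[1,2,3,4] = [2,3,4] − [1,3,4] + [1,2,4] − [1,2,3],
  ∂[1,2,3,5] = [2,3,5] − [1,3,5] + [1,2,5] − [1,2,3].
As a 10×5 matrix over Z this has rank 4, with invariant factors (1,1,1,1).

Reading off H_k = ker ∂_k / im ∂_{k+1}:

  H_3: rank ker ∂_3 − rank ∂_4 = (5 − 4) − 0 = 1, and there is no ∂_4, so H_3 ≅ Z.

(K is a triangulation of the 3-sphere S^3.)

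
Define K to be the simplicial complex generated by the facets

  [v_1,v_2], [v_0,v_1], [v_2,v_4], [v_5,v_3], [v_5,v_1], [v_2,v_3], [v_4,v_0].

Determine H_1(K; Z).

H_1 = Z^2.

Order the vertices as v_0 < v_1 < v_2 < v_3 < v_4 < v_5. Listing each simplex with vertices in this order, K has dimension 1 with simplices:

  0-simplices (6): [v_0], [v_1], [v_2], [v_3], [v_4], [v_5]
  1-simplices (7): [v_0,v_1], [v_0,v_4], [v_1,v_2], [v_1,v_5], [v_2,v_3], [v_2,v_4], [v_3,v_5]

giving chain groups C_0 ≅ Z^6, C_1 ≅ Z^7.

∂_1: C_1 → C_0 is given by ∂[p,q] = [q] − [p]. For instance
  ∂[v_1,v_2] = [v_2] − [v_1].
The 6×7 boundary matrix has rank 5 and Smith normal form diag(1,1,1,1,1).

From H_k ≅ ker(∂_k) / im(∂_{k+1}) we obtain:

  H_1: rank ker ∂_1 − rank ∂_2 = (7 − 5) − 0 = 2, and there is no ∂_2, so H_1 ≅ Z^2.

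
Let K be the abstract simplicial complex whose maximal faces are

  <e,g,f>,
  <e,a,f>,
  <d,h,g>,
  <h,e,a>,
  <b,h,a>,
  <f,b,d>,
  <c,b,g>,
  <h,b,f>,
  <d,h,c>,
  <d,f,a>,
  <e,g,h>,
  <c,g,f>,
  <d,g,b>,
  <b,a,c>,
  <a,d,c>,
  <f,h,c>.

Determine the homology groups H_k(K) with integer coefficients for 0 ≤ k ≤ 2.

H_0 = Z,  H_1 = Z^2,  H_2 = Z.

Order the vertices as a < b < c < d < e < f < g < h. Listing each simplex with vertices in this order, K has dimension 2 with simplices:

  0-simplices (8): a, b, c, d, e, f, g, h
  1-simplices (24): ab, ac, ad, ae, af, ah, bc, bd, bf, bg, bh, cd, cf, cg, ch, df, dg, dh, ef, eg, eh, fg, fh, gh
  2-simplices (16): abc, abh, acd, adf, aef, aeh, bcg, bdf, bdg, bfh, cdh, cfg, cfh, dgh, efg, egh

giving chain groups C_0 ≅ Z^8, C_1 ≅ Z^24, C_2 ≅ Z^16.

Boundary ∂_1: C_1 → C_0 maps an edge to its endpoints' difference, ∂[p,q] = q − p. For instance
  ∂cf = f − c.
This gives a 8×24 integer matrix of rank 7; reducing to Smith normal form yields diagonal entries (1,1,1,1,1,1,1).

∂_2: C_2 → C_1 sends each 2-simplex [p,q,r] to [q,r] − [p,r] + [p,q]. For instance
  ∂abc = bc − ac + ab,
  ∂bdg = dg − bg + bd.
The resulting 24×16 matrix has rank 15, and its Smith normal form has invariant factors (1,1,1,1,1,1,1,1,1,1,1,1,1,1,1).

Computing H_k = (kernel of ∂_k) / (image of ∂_{k+1}):

  H_0: rank C_0 − rank ∂_1 = 8 − 7 = 1, and the invariant factors of ∂_1 are all 1, so H_0 = Z.
  H_1: rank ker ∂_1 − rank ∂_2 = (24 − 7) − 15 = 2, and the invariant factors of ∂_2 are all 1, so H_1 = Z^2.
  H_2: rank ker ∂_2 − rank ∂_3 = (16 − 15) − 0 = 1, and there is no ∂_3, so H_2 = Z.

As a check, the Euler characteristic is 8 − 24 + 16 = 0, which agrees with 1 − 2 + 1 = 0.
(K is a triangulation of the torus T^2.)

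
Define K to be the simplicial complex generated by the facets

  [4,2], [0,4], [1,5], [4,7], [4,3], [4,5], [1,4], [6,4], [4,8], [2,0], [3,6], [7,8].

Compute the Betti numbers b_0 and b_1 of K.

b_0 = 1, b_1 = 4.

K has 9 vertices, 12 edges.
rank ∂_0 = 0, rank ∂_1 = 8 ⇒ b_0 = 9 − 0 − 8 = 1; all invariant factors of ∂_1 are 1 so no torsion. So H_0 ≅ Z.
rank ∂_1 = 8, rank ∂_2 = 0 ⇒ b_1 = 12 − 8 − 0 = 4. So H_1 ≅ Z^4.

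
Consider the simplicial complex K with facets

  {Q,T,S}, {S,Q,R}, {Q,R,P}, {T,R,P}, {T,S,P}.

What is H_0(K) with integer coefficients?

Fix the vertex order P < Q < R < S < T and write every simplex with vertices in increasing order. Then dim K = 2 and the simplices of K are:

  0-simplices (5): P, Q, R, S, T
  1-simplices (10): PQ, PR, PS, PT, QR, QS, QT, RS, RT, ST
  2-simplices (5): PQR, PRT, PST, QRS, QST

giving chain groups C_0 ≅ Z^5, C_1 ≅ Z^10, C_2 ≅ Z^5.

The boundary map ∂_1: C_1 → C_0 sends each edge [p,q] (with p < q) to q − p.
This gives a 5×10 integer matrix of rank 4; reducing to Smith normal form yields diagonal entries (1,1,1,1).

∂_2: C_2 → C_1 maps a triangle to the signed sum of its edges. For instance
  ∂QST = ST − QT + QS,
  ∂QRS = RS − QS + QR.
The resulting 10×5 matrix has rank 5, and its Smith normal form has invariant factors (1,1,1,1,1).

Computing H_k = (kernel of ∂_k) / (image of ∂_{k+1}):

  H_0: rank C_0 − rank ∂_1 = 5 − 4 = 1, and the invariant factors of ∂_1 are all 1, so H_0 = Z.

(K is a triangulation of the Möbius band.)

H_0 ≅ Z.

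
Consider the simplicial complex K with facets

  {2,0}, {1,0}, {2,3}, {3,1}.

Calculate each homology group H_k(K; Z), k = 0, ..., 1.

Fix the vertex order 0 < 1 < 2 < 3 and write every simplex with vertices in increasing order. Then dim K = 1 and the simplices of K are:

  0-simplices (4): [0], [1], [2], [3]
  1-simplices (4): [0,1], [0,2], [1,3], [2,3]

giving chain groups C_0 ≅ Z^4, C_1 ≅ Z^4.

Boundary ∂_1: C_1 → C_0 sends each edge [p,q] (with p < q) to q − p.
As a 4×4 matrix over Z this has rank 3, with invariant factors (1,1,1).

Reading off H_k = ker ∂_k / im ∂_{k+1}:

  H_0: rank C_0 − rank ∂_1 = 4 − 3 = 1, and the invariant factors of ∂_1 are all 1, so H_0 ≅ Z.
  H_1: rank ker ∂_1 − rank ∂_2 = (4 − 3) − 0 = 1, and there is no ∂_2, so H_1 ≅ Z.

H_0 ≅ Z,  H_1 ≅ Z.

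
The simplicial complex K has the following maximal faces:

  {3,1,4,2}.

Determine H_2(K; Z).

H_2 ≅ 0.

Fix the vertex order 1 < 2 < 3 < 4 and write every simplex with vertices in increasing order. Then dim K = 3 and the simplices of K are:

  0-simplices (4): [1], [2], [3], [4]
  1-simplices (6): [1,2], [1,3], [1,4], [2,3], [2,4], [3,4]
  2-simplices (4): [1,2,3], [1,2,4], [1,3,4], [2,3,4]
  3-simplices (1): [1,2,3,4]

giving chain groups C_0 ≅ Z^4, C_1 ≅ Z^6, C_2 ≅ Z^4, C_3 ≅ Z^1.

Boundary ∂_1: C_1 → C_0 is given by ∂[p,q] = [q] − [p]. For instance
  ∂[1,3] = [3] − [1].
This gives a 4×6 integer matrix of rank 3; reducing to Smith normal form yields diagonal entries (1,1,1).

The boundary map ∂_2: C_2 → C_1 maps a triangle to the signed sum of its edges. For instance
  ∂[1,2,3] = [2,3] − [1,3] + [1,2],
  ∂[1,3,4] = [3,4] − [1,4] + [1,3].
The 6×4 boundary matrix has rank 3 and Smith normal form diag(1,1,1).

∂_3: C_3 → C_2 sends each 3-simplex σ to the alternating sum Σ_i (−1)^i (σ with its i-th vertex removed). For instance
  ∂[1,2,3,4] = [2,3,4] − [1,3,4] + [1,2,4] − [1,2,3].
The 4×1 boundary matrix has rank 1 and Smith normal form diag(1).

From H_k ≅ ker(∂_k) / im(∂_{k+1}) we obtain:

  H_2: rank ker ∂_2 − rank ∂_3 = (4 − 3) − 1 = 0, and the invariant factors of ∂_3 are all 1, so H_2 ≅ 0.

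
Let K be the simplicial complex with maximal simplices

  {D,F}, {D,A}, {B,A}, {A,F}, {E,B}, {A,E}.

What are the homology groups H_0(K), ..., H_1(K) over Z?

H_0 ≅ Z,  H_1 ≅ Z^2.

K has 5 vertices, 6 edges.
rank ∂_0 = 0, rank ∂_1 = 4 ⇒ b_0 = 5 − 0 − 4 = 1; all invariant factors of ∂_1 are 1 so no torsion. So H_0 = Z.
rank ∂_1 = 4, rank ∂_2 = 0 ⇒ b_1 = 6 − 4 − 0 = 2. So H_1 = Z^2.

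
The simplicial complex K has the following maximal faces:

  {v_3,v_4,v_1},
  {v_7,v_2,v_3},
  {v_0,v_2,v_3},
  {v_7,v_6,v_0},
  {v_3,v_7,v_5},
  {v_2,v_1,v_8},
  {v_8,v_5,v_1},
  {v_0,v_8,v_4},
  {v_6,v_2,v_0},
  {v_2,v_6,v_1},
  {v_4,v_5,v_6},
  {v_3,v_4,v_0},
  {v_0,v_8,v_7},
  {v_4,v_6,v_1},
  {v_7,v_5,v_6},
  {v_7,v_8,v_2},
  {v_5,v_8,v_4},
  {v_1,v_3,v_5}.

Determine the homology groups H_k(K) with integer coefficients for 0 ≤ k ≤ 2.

H_0 ≅ Z,  H_1 ≅ Z ⊕ Z/2Z,  H_2 = 0.

K has 9 vertices, 27 edges, 18 triangles.
rank ∂_0 = 0, rank ∂_1 = 8 ⇒ b_0 = 9 − 0 − 8 = 1; all invariant factors of ∂_1 are 1 so no torsion. So H_0 ≅ Z.
rank ∂_1 = 8, rank ∂_2 = 18 ⇒ b_1 = 27 − 8 − 18 = 1; ∂_2 has invariant factor(s) [2] giving torsion. So H_1 ≅ Z ⊕ Z/2Z.
rank ∂_2 = 18, rank ∂_3 = 0 ⇒ b_2 = 18 − 18 − 0 = 0. So H_2 ≅ 0.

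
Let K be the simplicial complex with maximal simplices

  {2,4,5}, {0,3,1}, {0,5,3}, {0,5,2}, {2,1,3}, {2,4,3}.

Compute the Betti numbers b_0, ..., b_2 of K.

b_0 = 1, b_1 = 1, b_2 = 0.

We work with the vertex ordering 0 < 1 < 2 < 3 < 4 < 5. The simplices of K, each written with vertices in increasing order, are:

  0-simplices (6): [0], [1], [2], [3], [4], [5]
  1-simplices (12): [0,1], [0,2], [0,3], [0,5], [1,2], [1,3], [2,3], [2,4], [2,5], [3,4], [3,5], [4,5]
  2-simplices (6): [0,1,3], [0,2,5], [0,3,5], [1,2,3], [2,3,4], [2,4,5]

giving chain groups C_0 ≅ Z^6, C_1 ≅ Z^12, C_2 ≅ Z^6.

∂_1: C_1 → C_0 is given by ∂[p,q] = [q] − [p]. For instance
  ∂[2,3] = [3] − [2].
The 6×12 boundary matrix has rank 5 and Smith normal form diag(1,1,1,1,1).

Boundary ∂_2: C_2 → C_1 acts by ∂[p,q,r] = [q,r] − [p,r] + [p,q]. For instance
  ∂[2,3,4] = [3,4] − [2,4] + [2,3],
  ∂[0,1,3] = [1,3] − [0,3] + [0,1].
The 12×6 boundary matrix has rank 6 and Smith normal form diag(1,1,1,1,1,1).

From H_k ≅ ker(∂_k) / im(∂_{k+1}) we obtain:

  H_0: rank C_0 − rank ∂_1 = 6 − 5 = 1, and the invariant factors of ∂_1 are all 1, so H_0 ≅ Z.
  H_1: rank ker ∂_1 − rank ∂_2 = (12 − 5) − 6 = 1, and the invariant factors of ∂_2 are all 1, so H_1 ≅ Z.
  H_2: rank ker ∂_2 − rank ∂_3 = (6 − 6) − 0 = 0, and there is no ∂_3, so H_2 ≅ 0.

Hence the Betti numbers are b_0 = 1, b_1 = 1, b_2 = 0.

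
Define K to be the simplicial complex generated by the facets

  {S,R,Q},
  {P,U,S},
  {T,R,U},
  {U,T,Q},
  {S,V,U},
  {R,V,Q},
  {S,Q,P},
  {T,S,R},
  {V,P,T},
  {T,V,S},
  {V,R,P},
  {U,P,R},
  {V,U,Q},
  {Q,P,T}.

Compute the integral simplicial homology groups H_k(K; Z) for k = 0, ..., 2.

H_0 = Z,  H_1 = Z^2,  H_2 = Z.

We work with the vertex ordering P < Q < R < S < T < U < V. The simplices of K, each written with vertices in increasing order, are:

  0-simplices (7): P, Q, R, S, T, U, V
  1-simplices (21): PQ, PR, PS, PT, PU, PV, QR, QS, QT, QU, QV, RS, RT, RU, RV, ST, SU, SV, TU, TV, UV
  2-simplices (14): PQS, PQT, PRU, PRV, PSU, PTV, QRS, QRV, QTU, QUV, RST, RTU, STV, SUV

giving chain groups C_0 ≅ Z^7, C_1 ≅ Z^21, C_2 ≅ Z^14.

Boundary ∂_1: C_1 → C_0 maps an edge to its endpoints' difference, ∂[p,q] = q − p. For instance
  ∂PS = S − P.
The 7×21 boundary matrix has rank 6 and Smith normal form diag(1,1,1,1,1,1).

Boundary ∂_2: C_2 → C_1 maps a triangle to the signed sum of its edges. For instance
  ∂QUV = UV − QV + QU,
  ∂QRS = RS − QS + QR.
The 21×14 boundary matrix has rank 13 and Smith normal form diag(1,1,1,1,1,1,1,1,1,1,1,1,1).

Reading off H_k = ker ∂_k / im ∂_{k+1}:

  H_0: rank C_0 − rank ∂_1 = 7 − 6 = 1, and the invariant factors of ∂_1 are all 1, so H_0 ≅ Z.
  H_1: rank ker ∂_1 − rank ∂_2 = (21 − 6) − 13 = 2, and the invariant factors of ∂_2 are all 1, so H_1 ≅ Z^2.
  H_2: rank ker ∂_2 − rank ∂_3 = (14 − 13) − 0 = 1, and there is no ∂_3, so H_2 ≅ Z.

As a check, the Euler characteristic is 7 − 21 + 14 = 0, which agrees with 1 − 2 + 1 = 0.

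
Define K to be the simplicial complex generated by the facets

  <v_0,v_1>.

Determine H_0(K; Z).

Order the vertices as v_0 < v_1. Listing each simplex with vertices in this order, K has dimension 1 with simplices:

  0-simplices (2): [v_0], [v_1]
  1-simplices (1): [v_0,v_1]

so the chain groups are C_0 ≅ Z^2, C_1 ≅ Z^1.

∂_1: C_1 → C_0 is given by ∂[p,q] = [q] − [p]. For instance
  ∂[v_0,v_1] = [v_1] − [v_0].
As a 2×1 matrix over Z this has rank 1, with invariant factors (1).

Computing H_k = (kernel of ∂_k) / (image of ∂_{k+1}):

  H_0: rank C_0 − rank ∂_1 = 2 − 1 = 1, and the invariant factors of ∂_1 are all 1, so H_0 = Z.

(K is a triangulation of the 1-simplex.)

H_0 ≅ Z.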